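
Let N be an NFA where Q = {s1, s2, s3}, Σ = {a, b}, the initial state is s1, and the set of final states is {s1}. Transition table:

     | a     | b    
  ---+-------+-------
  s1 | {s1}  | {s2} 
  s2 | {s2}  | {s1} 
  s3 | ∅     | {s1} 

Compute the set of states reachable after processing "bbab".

{s2}

Start in {s1}.
Read 'b': s1→{s2}; now {s2}.
Read 'b': s2→{s1}; now {s1}.
Read 'a': s1→{s1}; now {s1}.
Read 'b': s1→{s2}; now {s2}.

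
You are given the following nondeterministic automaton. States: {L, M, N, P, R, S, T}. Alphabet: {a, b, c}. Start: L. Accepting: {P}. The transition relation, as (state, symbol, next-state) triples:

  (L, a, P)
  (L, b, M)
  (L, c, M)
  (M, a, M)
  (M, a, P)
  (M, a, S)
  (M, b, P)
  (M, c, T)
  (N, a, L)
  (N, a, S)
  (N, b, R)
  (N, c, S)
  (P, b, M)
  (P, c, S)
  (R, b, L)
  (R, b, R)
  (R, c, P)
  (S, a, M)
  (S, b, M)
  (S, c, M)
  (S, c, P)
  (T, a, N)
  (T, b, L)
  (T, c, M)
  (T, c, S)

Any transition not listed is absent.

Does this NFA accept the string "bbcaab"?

Yes

Start in {L}.
Read 'b': {L} → {M}.
Read 'b': {M} → {P}.
Read 'c': {P} → {S}.
Read 'a': {S} → {M}.
Read 'a': {M} → {M, P, S}.
Read 'b': {M, P, S} → {M, P}.
The final set {M, P} contains the accepting state P.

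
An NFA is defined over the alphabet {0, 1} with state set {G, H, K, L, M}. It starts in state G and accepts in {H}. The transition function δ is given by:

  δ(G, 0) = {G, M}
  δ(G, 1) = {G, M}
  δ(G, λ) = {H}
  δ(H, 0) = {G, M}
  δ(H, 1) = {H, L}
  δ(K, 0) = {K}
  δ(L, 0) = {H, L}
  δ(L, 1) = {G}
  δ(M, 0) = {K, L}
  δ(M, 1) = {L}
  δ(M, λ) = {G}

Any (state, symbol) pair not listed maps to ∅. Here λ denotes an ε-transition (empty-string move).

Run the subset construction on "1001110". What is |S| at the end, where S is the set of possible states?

5

Start: ε-closure({G}) = {G, H}.
Read '1': G→{G, M}, H→{H, L}; now {G, H, L, M}.
Read '0': G→{G, M}, H→{G, M}, L→{H, L}, M→{K, L}; now {G, H, K, L, M}.
Read '0': G→{G, M}, H→{G, M}, K→{K}, L→{H, L}, M→{K, L}; now {G, H, K, L, M}.
Read '1': G→{G, M}, H→{H, L}, K→∅, L→{G}, M→{L}; now {G, H, L, M}.
Read '1': G→{G, M}, H→{H, L}, L→{G}, M→{L}; now {G, H, L, M}.
Read '1': G→{G, M}, H→{H, L}, L→{G}, M→{L}; now {G, H, L, M}.
Read '0': G→{G, M}, H→{G, M}, L→{H, L}, M→{K, L}; now {G, H, K, L, M}.
That set has 5 states.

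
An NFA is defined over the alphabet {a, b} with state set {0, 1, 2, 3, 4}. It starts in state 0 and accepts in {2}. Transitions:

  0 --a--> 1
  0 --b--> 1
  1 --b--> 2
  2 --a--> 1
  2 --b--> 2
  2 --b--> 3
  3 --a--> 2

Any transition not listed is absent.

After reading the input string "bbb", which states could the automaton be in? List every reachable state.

{2, 3}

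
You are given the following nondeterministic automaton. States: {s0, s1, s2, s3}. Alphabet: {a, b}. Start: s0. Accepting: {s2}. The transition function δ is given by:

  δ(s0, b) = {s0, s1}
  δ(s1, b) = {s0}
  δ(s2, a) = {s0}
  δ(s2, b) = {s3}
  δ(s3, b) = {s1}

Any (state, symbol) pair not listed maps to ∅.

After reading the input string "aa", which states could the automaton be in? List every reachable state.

Start in {s0}.
Read 'a': {s0} → ∅.
The set is empty and remains empty for the remaining 1 symbol.

∅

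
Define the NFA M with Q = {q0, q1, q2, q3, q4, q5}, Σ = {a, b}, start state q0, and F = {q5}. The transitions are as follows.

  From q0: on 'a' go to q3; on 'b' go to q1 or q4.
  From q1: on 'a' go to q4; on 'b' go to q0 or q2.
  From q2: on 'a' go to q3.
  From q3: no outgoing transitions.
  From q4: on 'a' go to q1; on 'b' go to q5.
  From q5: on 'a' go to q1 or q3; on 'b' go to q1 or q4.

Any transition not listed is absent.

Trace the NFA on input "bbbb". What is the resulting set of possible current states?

{q0, q2, q5}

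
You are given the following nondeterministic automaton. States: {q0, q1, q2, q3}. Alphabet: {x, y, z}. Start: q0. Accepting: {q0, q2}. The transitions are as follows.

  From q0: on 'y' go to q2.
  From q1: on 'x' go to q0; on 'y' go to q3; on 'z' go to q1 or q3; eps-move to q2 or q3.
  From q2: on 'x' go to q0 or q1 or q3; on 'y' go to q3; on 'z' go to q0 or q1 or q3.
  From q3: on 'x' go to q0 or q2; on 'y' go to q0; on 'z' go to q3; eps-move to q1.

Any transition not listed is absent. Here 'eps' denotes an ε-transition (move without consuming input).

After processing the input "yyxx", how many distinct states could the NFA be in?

4

Start in {q0}.
Read 'y': {q0} → {q2}.
Read 'y': {q2} → {q1, q2, q3}.
Read 'x': {q1, q2, q3} → {q0, q1, q2, q3}.
Read 'x': {q0, q1, q2, q3} → {q0, q1, q2, q3}.
That set has 4 states.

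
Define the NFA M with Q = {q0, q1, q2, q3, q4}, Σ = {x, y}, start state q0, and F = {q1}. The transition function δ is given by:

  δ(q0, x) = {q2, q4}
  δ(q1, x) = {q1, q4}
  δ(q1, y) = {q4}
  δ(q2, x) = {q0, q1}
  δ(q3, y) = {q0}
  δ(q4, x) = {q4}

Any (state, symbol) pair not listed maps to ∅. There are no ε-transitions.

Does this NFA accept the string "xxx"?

Yes

Start in {q0}.
Read 'x': q0→{q2, q4}; now {q2, q4}.
Read 'x': q2→{q0, q1}, q4→{q4}; now {q0, q1, q4}.
Read 'x': q0→{q2, q4}, q1→{q1, q4}, q4→{q4}; now {q1, q2, q4}.
The final set {q1, q2, q4} contains the accepting state q1.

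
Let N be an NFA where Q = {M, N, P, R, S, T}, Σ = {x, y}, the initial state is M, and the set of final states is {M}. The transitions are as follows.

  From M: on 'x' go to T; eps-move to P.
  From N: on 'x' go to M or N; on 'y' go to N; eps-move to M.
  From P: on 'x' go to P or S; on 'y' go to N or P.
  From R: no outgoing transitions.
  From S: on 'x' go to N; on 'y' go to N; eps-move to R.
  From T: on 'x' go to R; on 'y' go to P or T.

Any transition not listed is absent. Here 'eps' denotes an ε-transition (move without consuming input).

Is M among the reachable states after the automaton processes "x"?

No

Start: ε-closure({M}) = {M, P}.
Read 'x': {M, P} → {P, R, S, T}.
State M is not in {P, R, S, T}.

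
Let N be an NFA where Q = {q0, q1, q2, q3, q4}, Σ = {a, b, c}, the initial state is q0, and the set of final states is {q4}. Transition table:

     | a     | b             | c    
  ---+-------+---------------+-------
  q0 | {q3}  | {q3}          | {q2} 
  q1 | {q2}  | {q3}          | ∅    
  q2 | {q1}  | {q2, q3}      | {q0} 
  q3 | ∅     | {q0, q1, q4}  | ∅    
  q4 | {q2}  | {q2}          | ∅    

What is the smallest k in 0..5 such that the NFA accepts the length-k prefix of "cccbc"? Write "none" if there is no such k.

none

Start in {q0}.
Read 'c': q0→{q2}; now {q2}.
Read 'c': q2→{q0}; now {q0}.
Read 'c': q0→{q2}; now {q2}.
Read 'b': q2→{q2, q3}; now {q2, q3}.
Read 'c': q2→{q0}, q3→∅; now {q0}.
No reachable set along the way intersects F.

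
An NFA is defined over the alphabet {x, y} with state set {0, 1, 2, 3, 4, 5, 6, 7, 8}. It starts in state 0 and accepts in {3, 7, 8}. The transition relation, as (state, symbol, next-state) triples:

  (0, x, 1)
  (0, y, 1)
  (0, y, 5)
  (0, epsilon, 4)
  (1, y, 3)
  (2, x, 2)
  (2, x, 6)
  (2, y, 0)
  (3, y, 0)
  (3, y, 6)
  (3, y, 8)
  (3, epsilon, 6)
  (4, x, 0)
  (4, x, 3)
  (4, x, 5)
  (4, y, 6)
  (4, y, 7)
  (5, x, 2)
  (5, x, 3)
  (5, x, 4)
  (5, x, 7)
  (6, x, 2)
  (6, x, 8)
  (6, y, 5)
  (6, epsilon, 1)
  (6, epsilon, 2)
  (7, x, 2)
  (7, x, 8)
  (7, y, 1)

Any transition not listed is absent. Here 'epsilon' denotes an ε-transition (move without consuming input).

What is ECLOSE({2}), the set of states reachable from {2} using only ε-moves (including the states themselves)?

Begin with {2}.
No ε-moves leave this set, so the closure equals the set itself.

{2}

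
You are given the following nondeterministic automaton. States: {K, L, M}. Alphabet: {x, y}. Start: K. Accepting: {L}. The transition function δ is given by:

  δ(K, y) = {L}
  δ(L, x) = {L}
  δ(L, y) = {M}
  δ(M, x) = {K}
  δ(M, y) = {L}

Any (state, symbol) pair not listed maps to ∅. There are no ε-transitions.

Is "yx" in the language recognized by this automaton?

Start in {K}.
Read 'y': K→{L}; now {L}.
Read 'x': L→{L}; now {L}.
The final set {L} contains the accepting state L.

Yes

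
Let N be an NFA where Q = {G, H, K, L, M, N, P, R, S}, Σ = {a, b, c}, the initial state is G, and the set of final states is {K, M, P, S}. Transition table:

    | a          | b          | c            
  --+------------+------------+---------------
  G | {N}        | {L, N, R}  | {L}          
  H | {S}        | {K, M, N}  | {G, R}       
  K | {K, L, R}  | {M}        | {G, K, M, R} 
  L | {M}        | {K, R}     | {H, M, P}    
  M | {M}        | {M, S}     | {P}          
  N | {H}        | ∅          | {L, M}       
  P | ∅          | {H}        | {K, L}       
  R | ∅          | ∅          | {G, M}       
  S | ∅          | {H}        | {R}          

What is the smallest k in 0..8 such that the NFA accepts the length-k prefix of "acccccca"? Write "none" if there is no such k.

2

Start in {G}.
Read 'a': G→{N}; now {N}.
Read 'c': N→{L, M}; now {L, M}.
None of the earlier sets intersect F, but {L, M} does.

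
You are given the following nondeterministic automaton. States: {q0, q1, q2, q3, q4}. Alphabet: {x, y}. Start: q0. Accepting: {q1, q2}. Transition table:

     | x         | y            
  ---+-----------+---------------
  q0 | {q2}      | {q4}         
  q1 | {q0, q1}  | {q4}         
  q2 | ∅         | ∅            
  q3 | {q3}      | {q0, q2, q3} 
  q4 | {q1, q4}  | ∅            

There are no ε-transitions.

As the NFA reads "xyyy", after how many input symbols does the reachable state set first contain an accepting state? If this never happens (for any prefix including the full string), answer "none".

Start in {q0}.
Read 'x': q0→{q2}; now {q2}.
None of the earlier sets intersect F, but {q2} does.

1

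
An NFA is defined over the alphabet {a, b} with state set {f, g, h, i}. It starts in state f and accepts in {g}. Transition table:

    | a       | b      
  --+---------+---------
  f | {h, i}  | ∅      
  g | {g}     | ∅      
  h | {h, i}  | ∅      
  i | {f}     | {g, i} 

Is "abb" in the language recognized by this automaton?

Start in {f}.
Read 'a': f→{h, i}; now {h, i}.
Read 'b': h→∅, i→{g, i}; now {g, i}.
Read 'b': g→∅, i→{g, i}; now {g, i}.
The final set {g, i} contains the accepting state g.

Yes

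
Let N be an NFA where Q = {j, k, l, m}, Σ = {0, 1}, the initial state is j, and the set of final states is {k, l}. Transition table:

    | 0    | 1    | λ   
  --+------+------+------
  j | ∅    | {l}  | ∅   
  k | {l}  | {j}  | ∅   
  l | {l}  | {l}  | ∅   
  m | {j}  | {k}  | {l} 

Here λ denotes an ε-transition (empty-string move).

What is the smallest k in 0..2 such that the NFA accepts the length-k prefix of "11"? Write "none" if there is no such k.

Start in {j}.
Read '1': j→{l}; now {l}.
None of the earlier sets intersect F, but {l} does.

1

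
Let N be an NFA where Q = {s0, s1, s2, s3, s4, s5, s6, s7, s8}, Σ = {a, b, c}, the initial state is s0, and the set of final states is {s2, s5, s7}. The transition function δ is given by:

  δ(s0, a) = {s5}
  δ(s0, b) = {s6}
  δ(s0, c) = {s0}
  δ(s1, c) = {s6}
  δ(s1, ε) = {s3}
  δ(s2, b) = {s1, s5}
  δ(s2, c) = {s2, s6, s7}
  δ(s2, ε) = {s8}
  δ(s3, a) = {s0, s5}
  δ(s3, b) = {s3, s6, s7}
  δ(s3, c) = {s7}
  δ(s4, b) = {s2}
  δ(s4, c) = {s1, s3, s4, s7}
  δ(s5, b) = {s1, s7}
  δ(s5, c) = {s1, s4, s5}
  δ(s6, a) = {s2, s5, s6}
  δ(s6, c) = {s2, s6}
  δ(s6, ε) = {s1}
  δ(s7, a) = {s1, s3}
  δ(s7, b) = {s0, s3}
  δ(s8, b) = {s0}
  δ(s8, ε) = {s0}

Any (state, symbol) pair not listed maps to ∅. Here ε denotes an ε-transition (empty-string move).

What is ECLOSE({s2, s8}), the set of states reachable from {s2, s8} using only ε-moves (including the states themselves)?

Begin with {s2, s8}.
ε-move s8 → s0; add s0.

{s0, s2, s8}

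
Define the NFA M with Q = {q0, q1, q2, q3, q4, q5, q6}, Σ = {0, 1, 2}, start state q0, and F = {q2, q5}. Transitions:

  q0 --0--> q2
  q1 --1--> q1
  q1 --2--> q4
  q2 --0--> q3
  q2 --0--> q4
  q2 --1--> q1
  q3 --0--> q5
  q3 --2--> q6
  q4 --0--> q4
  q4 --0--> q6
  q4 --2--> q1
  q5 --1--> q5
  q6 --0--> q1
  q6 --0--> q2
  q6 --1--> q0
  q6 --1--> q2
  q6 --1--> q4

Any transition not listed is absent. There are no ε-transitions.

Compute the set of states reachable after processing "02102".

∅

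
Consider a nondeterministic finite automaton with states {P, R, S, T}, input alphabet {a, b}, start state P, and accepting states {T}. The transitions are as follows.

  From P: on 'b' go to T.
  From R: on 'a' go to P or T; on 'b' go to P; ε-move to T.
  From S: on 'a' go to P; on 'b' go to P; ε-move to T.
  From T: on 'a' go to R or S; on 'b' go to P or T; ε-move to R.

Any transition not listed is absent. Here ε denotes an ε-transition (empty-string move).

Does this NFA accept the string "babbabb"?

Yes

Start in {P}.
Read 'b': {P} → {R, T}.
Read 'a': {R, T} → {P, R, S, T}.
Read 'b': {P, R, S, T} → {P, R, T}.
Read 'b': {P, R, T} → {P, R, T}.
Read 'a': {P, R, T} → {P, R, S, T}.
Read 'b': {P, R, S, T} → {P, R, T}.
Read 'b': {P, R, T} → {P, R, T}.
The final set {P, R, T} contains the accepting state T.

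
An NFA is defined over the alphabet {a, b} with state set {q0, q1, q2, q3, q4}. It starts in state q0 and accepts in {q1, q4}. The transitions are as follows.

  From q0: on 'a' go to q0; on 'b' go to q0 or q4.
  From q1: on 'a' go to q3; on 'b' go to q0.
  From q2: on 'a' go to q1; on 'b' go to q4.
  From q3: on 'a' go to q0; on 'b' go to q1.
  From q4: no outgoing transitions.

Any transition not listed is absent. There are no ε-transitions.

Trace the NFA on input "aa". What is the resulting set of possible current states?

{q0}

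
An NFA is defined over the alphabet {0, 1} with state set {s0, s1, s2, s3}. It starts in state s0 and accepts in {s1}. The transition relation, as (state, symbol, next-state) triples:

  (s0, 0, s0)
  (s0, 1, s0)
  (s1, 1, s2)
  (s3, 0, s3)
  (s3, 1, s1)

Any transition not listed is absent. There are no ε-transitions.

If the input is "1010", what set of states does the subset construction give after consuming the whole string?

{s0}

Start in {s0}.
Read '1': s0→{s0}; now {s0}.
Read '0': s0→{s0}; now {s0}.
Read '1': s0→{s0}; now {s0}.
Read '0': s0→{s0}; now {s0}.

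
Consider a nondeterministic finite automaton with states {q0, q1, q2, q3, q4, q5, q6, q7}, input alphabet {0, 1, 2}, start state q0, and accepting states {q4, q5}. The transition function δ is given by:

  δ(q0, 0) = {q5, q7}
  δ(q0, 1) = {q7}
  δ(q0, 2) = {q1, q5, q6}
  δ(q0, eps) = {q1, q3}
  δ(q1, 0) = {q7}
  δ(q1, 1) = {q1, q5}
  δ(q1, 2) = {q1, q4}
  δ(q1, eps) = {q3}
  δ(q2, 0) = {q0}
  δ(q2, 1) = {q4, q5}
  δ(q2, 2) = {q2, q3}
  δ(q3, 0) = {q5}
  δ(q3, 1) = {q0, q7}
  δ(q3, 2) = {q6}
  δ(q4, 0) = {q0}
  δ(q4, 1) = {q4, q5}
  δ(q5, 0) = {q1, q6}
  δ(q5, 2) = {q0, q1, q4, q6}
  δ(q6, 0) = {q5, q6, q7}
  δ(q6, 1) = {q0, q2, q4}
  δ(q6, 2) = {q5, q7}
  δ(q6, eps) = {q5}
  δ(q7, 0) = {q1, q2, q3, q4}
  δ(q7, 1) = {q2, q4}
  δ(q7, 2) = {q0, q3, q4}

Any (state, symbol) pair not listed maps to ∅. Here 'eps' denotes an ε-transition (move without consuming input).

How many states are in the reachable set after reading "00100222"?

8

Start: ε-closure({q0}) = {q0, q1, q3}.
Read '0': {q0, q1, q3} → {q5, q7}.
Read '0': {q5, q7} → {q1, q2, q3, q4, q5, q6}.
Read '1': {q1, q2, q3, q4, q5, q6} → {q0, q1, q2, q3, q4, q5, q7}.
Read '0': {q0, q1, q2, q3, q4, q5, q7} → {q0, q1, q2, q3, q4, q5, q6, q7}.
Read '0': {q0, q1, q2, q3, q4, q5, q6, q7} → {q0, q1, q2, q3, q4, q5, q6, q7}.
Read '2': {q0, q1, q2, q3, q4, q5, q6, q7} → {q0, q1, q2, q3, q4, q5, q6, q7}.
Read '2': {q0, q1, q2, q3, q4, q5, q6, q7} → {q0, q1, q2, q3, q4, q5, q6, q7}.
Read '2': {q0, q1, q2, q3, q4, q5, q6, q7} → {q0, q1, q2, q3, q4, q5, q6, q7}.
That set has 8 states.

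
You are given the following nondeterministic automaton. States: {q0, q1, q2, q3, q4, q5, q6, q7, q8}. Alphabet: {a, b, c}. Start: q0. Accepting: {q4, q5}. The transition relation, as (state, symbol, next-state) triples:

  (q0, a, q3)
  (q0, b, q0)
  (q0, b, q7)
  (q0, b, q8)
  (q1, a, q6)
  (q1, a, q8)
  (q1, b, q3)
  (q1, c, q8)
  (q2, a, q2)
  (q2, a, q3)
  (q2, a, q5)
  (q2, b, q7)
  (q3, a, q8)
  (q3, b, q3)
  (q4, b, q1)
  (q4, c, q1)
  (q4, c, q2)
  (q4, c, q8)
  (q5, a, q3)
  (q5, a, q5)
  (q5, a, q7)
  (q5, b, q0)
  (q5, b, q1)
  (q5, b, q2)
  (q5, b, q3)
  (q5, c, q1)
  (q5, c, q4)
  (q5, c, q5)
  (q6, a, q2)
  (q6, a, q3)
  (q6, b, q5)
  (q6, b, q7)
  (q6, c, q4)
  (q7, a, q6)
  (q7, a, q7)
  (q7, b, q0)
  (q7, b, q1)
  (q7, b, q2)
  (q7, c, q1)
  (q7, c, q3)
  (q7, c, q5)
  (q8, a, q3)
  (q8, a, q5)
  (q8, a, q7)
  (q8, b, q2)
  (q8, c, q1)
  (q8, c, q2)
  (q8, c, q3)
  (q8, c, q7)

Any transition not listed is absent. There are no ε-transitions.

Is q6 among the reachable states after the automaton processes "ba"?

Yes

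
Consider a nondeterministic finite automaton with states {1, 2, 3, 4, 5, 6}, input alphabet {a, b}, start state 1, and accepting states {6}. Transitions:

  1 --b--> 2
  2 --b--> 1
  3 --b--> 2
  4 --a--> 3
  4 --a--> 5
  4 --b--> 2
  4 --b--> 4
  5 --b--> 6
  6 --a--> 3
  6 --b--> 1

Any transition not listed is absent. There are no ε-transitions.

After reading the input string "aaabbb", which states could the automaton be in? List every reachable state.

Start in {1}.
Read 'a': {1} → ∅.
The set is empty and remains empty for the remaining 5 symbols.

∅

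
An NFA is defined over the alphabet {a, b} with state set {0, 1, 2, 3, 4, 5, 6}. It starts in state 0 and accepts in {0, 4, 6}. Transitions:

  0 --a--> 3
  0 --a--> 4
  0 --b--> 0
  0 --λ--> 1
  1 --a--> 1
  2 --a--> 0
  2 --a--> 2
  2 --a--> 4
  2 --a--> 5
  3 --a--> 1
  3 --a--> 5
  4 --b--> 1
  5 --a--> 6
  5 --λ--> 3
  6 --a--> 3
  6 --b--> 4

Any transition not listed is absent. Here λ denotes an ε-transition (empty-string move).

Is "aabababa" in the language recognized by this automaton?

No

Start: ε-closure({0}) = {0, 1}.
Read 'a': 0→{3, 4}, 1→{1}; now {1, 3, 4}.
Read 'a': 1→{1}, 3→{1, 5}, 4→∅; union {1, 5}; ε-closure = {1, 3, 5}.
Read 'b': 1→∅, 3→∅, 5→∅; now ∅.
The set is empty and remains empty for the remaining 5 symbols.
The final set ∅ contains no accepting state.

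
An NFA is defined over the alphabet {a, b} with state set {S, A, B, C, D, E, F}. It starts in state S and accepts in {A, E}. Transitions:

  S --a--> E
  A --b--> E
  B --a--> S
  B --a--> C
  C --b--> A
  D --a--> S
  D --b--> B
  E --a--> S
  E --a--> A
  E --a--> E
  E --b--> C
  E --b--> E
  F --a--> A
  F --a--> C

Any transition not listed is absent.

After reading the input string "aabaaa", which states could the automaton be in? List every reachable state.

{S, A, E}

Start in {S}.
Read 'a': S→{E}; now {E}.
Read 'a': E→{S, A, E}; now {S, A, E}.
Read 'b': S→∅, A→{E}, E→{C, E}; now {C, E}.
Read 'a': C→∅, E→{S, A, E}; now {S, A, E}.
Read 'a': S→{E}, A→∅, E→{S, A, E}; now {S, A, E}.
Read 'a': S→{E}, A→∅, E→{S, A, E}; now {S, A, E}.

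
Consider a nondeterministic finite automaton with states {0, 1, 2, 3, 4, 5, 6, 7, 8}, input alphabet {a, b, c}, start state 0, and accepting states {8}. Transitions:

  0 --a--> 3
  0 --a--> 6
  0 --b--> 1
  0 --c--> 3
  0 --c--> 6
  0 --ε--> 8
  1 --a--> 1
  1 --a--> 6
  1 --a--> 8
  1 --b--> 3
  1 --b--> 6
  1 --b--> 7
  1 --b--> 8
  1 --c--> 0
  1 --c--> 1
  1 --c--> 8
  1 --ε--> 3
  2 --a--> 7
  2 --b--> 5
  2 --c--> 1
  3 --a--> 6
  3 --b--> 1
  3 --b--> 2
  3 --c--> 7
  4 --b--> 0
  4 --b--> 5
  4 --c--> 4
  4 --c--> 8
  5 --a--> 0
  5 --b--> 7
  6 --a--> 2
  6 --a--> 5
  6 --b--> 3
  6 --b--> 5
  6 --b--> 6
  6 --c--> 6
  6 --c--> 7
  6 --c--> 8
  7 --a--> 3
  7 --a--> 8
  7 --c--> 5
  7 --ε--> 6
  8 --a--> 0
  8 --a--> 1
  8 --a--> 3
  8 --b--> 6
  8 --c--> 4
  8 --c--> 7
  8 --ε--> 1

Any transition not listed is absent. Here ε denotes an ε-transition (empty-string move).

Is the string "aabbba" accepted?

Yes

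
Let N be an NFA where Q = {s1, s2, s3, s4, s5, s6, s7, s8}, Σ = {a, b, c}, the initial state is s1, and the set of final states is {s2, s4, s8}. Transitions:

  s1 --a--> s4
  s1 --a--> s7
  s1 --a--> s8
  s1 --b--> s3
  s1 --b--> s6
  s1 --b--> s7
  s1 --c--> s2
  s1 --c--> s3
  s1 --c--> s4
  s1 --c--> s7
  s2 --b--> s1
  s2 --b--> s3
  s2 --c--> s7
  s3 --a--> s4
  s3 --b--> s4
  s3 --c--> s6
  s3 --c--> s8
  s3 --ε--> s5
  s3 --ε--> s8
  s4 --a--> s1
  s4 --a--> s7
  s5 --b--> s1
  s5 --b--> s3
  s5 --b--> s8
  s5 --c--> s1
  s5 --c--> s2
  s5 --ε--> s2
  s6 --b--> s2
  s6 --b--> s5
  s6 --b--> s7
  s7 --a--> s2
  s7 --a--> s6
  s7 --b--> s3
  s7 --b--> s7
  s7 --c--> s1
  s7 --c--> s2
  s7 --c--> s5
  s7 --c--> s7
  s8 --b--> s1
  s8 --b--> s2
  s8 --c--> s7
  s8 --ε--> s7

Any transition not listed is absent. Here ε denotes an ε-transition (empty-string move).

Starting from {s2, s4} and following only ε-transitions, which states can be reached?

Begin with {s2, s4}.
No ε-moves leave this set, so the closure equals the set itself.

{s2, s4}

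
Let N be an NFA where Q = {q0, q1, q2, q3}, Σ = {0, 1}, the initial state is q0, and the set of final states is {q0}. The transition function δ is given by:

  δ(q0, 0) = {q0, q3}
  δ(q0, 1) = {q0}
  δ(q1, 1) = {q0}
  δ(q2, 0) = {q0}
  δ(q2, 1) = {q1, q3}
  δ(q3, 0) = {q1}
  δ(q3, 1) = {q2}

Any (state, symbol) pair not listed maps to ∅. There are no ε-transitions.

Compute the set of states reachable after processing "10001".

Start in {q0}.
Read '1': q0→{q0}; now {q0}.
Read '0': q0→{q0, q3}; now {q0, q3}.
Read '0': q0→{q0, q3}, q3→{q1}; now {q0, q1, q3}.
Read '0': q0→{q0, q3}, q1→∅, q3→{q1}; now {q0, q1, q3}.
Read '1': q0→{q0}, q1→{q0}, q3→{q2}; now {q0, q2}.

{q0, q2}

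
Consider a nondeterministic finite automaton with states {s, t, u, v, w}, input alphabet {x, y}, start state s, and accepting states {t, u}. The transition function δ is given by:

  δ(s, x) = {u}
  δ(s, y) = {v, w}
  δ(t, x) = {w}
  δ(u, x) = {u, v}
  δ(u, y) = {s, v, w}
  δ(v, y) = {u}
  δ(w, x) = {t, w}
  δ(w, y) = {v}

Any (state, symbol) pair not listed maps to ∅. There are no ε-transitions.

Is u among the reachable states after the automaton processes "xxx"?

Start in {s}.
Read 'x': s→{u}; now {u}.
Read 'x': u→{u, v}; now {u, v}.
Read 'x': u→{u, v}, v→∅; now {u, v}.
State u is in {u, v}.

Yes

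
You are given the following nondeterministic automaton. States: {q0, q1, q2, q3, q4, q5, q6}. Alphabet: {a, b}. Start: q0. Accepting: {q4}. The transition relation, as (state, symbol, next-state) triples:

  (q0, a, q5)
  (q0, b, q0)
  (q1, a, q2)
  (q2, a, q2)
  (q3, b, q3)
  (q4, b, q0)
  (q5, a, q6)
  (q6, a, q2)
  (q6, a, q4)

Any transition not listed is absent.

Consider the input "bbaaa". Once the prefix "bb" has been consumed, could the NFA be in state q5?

No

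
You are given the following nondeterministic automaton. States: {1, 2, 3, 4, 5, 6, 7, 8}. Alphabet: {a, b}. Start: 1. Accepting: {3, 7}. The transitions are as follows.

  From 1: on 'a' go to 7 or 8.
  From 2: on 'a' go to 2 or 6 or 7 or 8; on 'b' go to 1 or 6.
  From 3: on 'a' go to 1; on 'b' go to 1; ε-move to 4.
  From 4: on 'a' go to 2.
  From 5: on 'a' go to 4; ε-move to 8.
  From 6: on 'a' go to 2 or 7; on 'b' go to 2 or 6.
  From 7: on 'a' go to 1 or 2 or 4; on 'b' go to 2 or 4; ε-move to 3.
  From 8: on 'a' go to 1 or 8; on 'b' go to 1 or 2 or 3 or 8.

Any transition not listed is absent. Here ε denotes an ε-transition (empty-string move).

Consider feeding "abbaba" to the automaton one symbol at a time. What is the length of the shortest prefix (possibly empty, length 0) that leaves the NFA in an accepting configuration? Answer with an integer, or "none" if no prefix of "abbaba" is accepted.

1

Start in {1}.
Read 'a': {1} → {3, 4, 7, 8}.
None of the earlier sets intersect F, but {3, 4, 7, 8} does.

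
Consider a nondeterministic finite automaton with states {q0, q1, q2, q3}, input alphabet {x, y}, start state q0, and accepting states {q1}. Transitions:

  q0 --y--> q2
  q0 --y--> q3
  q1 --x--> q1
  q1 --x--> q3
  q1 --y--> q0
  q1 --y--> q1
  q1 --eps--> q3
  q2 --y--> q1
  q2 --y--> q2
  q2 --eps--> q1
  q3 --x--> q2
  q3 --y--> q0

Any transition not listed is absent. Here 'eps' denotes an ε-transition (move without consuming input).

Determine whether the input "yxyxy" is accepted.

Start in {q0}.
Read 'y': q0→{q2, q3}; union {q2, q3}; ε-closure = {q1, q2, q3}.
Read 'x': q1→{q1, q3}, q2→∅, q3→{q2}; now {q1, q2, q3}.
Read 'y': q1→{q0, q1}, q2→{q1, q2}, q3→{q0}; union {q0, q1, q2}; ε-closure = {q0, q1, q2, q3}.
Read 'x': q0→∅, q1→{q1, q3}, q2→∅, q3→{q2}; now {q1, q2, q3}.
Read 'y': q1→{q0, q1}, q2→{q1, q2}, q3→{q0}; union {q0, q1, q2}; ε-closure = {q0, q1, q2, q3}.
The final set {q0, q1, q2, q3} contains the accepting state q1.

Yes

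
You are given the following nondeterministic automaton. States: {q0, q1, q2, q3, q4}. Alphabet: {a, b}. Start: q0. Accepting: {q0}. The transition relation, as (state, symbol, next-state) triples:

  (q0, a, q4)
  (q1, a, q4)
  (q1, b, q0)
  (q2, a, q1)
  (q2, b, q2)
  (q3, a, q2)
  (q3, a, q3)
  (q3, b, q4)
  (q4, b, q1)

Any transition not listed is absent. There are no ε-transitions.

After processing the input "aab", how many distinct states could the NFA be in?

0

Start in {q0}.
Read 'a': q0→{q4}; now {q4}.
Read 'a': q4→∅; now ∅.
The set is empty and remains empty for the remaining 1 symbol.
That set has 0 states.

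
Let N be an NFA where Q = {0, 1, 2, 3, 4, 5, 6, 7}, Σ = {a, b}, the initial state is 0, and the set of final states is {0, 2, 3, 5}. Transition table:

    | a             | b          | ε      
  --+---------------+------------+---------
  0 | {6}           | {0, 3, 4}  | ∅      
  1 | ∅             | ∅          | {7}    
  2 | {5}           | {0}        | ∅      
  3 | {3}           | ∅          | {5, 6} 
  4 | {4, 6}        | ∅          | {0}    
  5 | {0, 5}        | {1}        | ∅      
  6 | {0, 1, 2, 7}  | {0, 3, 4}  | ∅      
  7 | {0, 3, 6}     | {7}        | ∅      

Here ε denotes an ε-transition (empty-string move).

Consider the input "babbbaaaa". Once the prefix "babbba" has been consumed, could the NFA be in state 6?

Start in {0}.
Read 'b': {0} → {0, 3, 4, 5, 6}.
Read 'a': {0, 3, 4, 5, 6} → {0, 1, 2, 3, 4, 5, 6, 7}.
Read 'b': {0, 1, 2, 3, 4, 5, 6, 7} → {0, 1, 3, 4, 5, 6, 7}.
Read 'b': {0, 1, 3, 4, 5, 6, 7} → {0, 1, 3, 4, 5, 6, 7}.
Read 'b': {0, 1, 3, 4, 5, 6, 7} → {0, 1, 3, 4, 5, 6, 7}.
Read 'a': {0, 1, 3, 4, 5, 6, 7} → {0, 1, 2, 3, 4, 5, 6, 7}.
State 6 is in {0, 1, 2, 3, 4, 5, 6, 7}.

Yes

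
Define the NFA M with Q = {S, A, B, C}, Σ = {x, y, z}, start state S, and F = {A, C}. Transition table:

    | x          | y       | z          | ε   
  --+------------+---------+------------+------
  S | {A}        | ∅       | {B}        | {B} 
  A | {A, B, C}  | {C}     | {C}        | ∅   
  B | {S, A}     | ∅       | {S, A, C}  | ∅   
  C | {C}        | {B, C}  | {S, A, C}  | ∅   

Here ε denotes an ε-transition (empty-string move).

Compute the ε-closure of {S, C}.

{S, B, C}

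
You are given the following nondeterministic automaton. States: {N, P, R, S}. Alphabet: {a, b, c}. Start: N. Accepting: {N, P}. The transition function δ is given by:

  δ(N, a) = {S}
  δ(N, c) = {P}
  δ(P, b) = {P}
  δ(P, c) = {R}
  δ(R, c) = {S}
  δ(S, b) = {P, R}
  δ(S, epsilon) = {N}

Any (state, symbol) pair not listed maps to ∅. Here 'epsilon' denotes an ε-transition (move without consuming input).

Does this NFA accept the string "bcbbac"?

Start in {N}.
Read 'b': N→∅; now ∅.
The set is empty and remains empty for the remaining 5 symbols.
The final set ∅ contains no accepting state.

No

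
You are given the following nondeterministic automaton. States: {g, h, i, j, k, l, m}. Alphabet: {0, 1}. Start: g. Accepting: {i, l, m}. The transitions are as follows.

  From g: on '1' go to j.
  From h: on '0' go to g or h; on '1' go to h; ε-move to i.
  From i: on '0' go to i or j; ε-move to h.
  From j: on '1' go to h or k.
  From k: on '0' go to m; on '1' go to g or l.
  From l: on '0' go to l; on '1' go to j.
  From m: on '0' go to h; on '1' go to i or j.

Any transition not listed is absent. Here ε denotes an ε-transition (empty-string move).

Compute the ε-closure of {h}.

{h, i}

Begin with {h}.
ε-move h → i; add i.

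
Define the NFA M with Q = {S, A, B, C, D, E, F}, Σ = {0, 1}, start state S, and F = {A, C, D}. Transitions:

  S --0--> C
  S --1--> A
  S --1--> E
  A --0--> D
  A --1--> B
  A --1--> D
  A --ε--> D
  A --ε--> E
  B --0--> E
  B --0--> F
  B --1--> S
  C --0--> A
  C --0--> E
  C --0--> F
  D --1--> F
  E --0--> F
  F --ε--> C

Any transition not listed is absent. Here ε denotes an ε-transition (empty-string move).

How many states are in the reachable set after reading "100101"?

Start in {S}.
Read '1': S→{A, E}; union {A, E}; ε-closure = {A, D, E}.
Read '0': A→{D}, D→∅, E→{F}; union {D, F}; ε-closure = {C, D, F}.
Read '0': C→{A, E, F}, D→∅, F→∅; union {A, E, F}; ε-closure = {A, C, D, E, F}.
Read '1': A→{B, D}, C→∅, D→{F}, E→∅, F→∅; union {B, D, F}; ε-closure = {B, C, D, F}.
Read '0': B→{E, F}, C→{A, E, F}, D→∅, F→∅; union {A, E, F}; ε-closure = {A, C, D, E, F}.
Read '1': A→{B, D}, C→∅, D→{F}, E→∅, F→∅; union {B, D, F}; ε-closure = {B, C, D, F}.
That set has 4 states.

4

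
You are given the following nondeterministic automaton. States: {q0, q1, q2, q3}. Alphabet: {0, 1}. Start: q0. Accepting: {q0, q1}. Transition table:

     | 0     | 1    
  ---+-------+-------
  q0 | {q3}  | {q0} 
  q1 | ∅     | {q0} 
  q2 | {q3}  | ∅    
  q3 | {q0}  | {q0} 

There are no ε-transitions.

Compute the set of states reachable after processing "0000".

Start in {q0}.
Read '0': q0→{q3}; now {q3}.
Read '0': q3→{q0}; now {q0}.
Read '0': q0→{q3}; now {q3}.
Read '0': q3→{q0}; now {q0}.

{q0}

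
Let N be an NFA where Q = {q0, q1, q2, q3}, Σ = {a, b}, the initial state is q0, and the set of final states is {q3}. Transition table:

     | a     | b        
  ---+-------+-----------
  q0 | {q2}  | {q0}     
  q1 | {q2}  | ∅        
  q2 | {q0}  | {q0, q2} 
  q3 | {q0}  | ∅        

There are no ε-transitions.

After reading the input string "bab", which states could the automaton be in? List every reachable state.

{q0, q2}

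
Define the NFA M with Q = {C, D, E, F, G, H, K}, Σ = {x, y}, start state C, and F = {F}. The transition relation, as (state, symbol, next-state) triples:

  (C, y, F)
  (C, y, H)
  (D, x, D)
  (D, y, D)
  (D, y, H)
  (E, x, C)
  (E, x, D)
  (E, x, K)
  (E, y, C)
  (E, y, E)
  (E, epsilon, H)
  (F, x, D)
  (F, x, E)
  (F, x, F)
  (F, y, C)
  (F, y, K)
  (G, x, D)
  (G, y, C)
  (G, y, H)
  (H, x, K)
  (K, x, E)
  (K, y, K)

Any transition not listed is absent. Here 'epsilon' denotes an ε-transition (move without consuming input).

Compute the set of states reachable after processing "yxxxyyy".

{C, D, E, F, H, K}

Start in {C}.
Read 'y': C→{F, H}; now {F, H}.
Read 'x': F→{D, E, F}, H→{K}; union {D, E, F, K}; ε-closure = {D, E, F, H, K}.
Read 'x': D→{D}, E→{C, D, K}, F→{D, E, F}, H→{K}, K→{E}; union {C, D, E, F, K}; ε-closure = {C, D, E, F, H, K}.
Read 'x': C→∅, D→{D}, E→{C, D, K}, F→{D, E, F}, H→{K}, K→{E}; union {C, D, E, F, K}; ε-closure = {C, D, E, F, H, K}.
Read 'y': C→{F, H}, D→{D, H}, E→{C, E}, F→{C, K}, H→∅, K→{K}; now {C, D, E, F, H, K}.
Read 'y': C→{F, H}, D→{D, H}, E→{C, E}, F→{C, K}, H→∅, K→{K}; now {C, D, E, F, H, K}.
Read 'y': C→{F, H}, D→{D, H}, E→{C, E}, F→{C, K}, H→∅, K→{K}; now {C, D, E, F, H, K}.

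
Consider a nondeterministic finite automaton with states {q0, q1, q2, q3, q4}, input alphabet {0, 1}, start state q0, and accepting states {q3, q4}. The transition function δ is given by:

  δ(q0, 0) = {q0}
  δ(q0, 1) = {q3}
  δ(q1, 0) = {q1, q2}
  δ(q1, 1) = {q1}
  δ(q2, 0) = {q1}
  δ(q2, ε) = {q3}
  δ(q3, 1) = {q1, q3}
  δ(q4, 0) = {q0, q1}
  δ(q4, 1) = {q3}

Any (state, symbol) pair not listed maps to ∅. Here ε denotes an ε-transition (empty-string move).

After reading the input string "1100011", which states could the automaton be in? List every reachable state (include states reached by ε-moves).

Start in {q0}.
Read '1': q0→{q3}; now {q3}.
Read '1': q3→{q1, q3}; now {q1, q3}.
Read '0': q1→{q1, q2}, q3→∅; union {q1, q2}; ε-closure = {q1, q2, q3}.
Read '0': q1→{q1, q2}, q2→{q1}, q3→∅; union {q1, q2}; ε-closure = {q1, q2, q3}.
Read '0': q1→{q1, q2}, q2→{q1}, q3→∅; union {q1, q2}; ε-closure = {q1, q2, q3}.
Read '1': q1→{q1}, q2→∅, q3→{q1, q3}; now {q1, q3}.
Read '1': q1→{q1}, q3→{q1, q3}; now {q1, q3}.

{q1, q3}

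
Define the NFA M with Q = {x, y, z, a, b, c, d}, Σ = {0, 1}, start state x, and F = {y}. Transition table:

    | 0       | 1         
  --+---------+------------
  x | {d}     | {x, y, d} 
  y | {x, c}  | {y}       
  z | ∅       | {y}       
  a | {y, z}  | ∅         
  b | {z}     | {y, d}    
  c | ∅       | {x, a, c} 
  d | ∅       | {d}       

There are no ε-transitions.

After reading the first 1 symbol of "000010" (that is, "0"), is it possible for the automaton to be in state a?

No

Start in {x}.
Read '0': x→{d}; now {d}.
State a is not in {d}.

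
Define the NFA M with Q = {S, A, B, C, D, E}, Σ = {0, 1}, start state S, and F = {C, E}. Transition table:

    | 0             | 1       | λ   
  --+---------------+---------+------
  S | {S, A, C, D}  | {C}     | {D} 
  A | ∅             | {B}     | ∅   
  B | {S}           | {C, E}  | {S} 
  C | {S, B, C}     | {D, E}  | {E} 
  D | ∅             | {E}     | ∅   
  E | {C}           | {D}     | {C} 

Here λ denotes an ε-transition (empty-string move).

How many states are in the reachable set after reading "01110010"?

Start: ε-closure({S}) = {S, D}.
Read '0': S→{S, A, C, D}, D→∅; union {S, A, C, D}; ε-closure = {S, A, C, D, E}.
Read '1': S→{C}, A→{B}, C→{D, E}, D→{E}, E→{D}; union {B, C, D, E}; ε-closure = {S, B, C, D, E}.
Read '1': S→{C}, B→{C, E}, C→{D, E}, D→{E}, E→{D}; now {C, D, E}.
Read '1': C→{D, E}, D→{E}, E→{D}; union {D, E}; ε-closure = {C, D, E}.
Read '0': C→{S, B, C}, D→∅, E→{C}; union {S, B, C}; ε-closure = {S, B, C, D, E}.
Read '0': S→{S, A, C, D}, B→{S}, C→{S, B, C}, D→∅, E→{C}; union {S, A, B, C, D}; ε-closure = {S, A, B, C, D, E}.
Read '1': S→{C}, A→{B}, B→{C, E}, C→{D, E}, D→{E}, E→{D}; union {B, C, D, E}; ε-closure = {S, B, C, D, E}.
Read '0': S→{S, A, C, D}, B→{S}, C→{S, B, C}, D→∅, E→{C}; union {S, A, B, C, D}; ε-closure = {S, A, B, C, D, E}.
That set has 6 states.

6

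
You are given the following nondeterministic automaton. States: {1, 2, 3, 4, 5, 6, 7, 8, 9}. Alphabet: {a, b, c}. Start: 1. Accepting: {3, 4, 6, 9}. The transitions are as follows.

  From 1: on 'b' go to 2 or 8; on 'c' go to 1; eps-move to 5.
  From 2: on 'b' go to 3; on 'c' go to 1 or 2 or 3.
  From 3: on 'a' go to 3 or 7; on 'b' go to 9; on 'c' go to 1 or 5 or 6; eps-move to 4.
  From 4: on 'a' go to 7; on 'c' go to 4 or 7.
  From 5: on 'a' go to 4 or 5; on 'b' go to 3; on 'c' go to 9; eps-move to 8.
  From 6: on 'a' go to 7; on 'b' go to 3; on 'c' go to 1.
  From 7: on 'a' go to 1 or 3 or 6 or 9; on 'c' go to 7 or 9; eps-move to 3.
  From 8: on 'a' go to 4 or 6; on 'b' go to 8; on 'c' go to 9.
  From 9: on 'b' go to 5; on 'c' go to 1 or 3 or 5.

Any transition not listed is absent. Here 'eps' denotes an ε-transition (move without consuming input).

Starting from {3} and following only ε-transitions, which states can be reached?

{3, 4}

Begin with {3}.
ε-move 3 → 4; add 4.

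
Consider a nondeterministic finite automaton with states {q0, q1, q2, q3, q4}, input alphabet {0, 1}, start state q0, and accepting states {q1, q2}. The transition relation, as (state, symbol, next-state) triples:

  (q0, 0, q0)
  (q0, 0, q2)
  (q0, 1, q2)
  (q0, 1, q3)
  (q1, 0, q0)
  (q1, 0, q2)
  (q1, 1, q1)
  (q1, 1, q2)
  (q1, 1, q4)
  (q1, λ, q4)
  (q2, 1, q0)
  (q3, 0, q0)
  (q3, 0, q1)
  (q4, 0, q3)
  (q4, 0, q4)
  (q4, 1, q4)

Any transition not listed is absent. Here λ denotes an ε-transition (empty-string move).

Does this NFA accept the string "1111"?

Start in {q0}.
Read '1': {q0} → {q2, q3}.
Read '1': {q2, q3} → {q0}.
Read '1': {q0} → {q2, q3}.
Read '1': {q2, q3} → {q0}.
The final set {q0} contains no accepting state.

No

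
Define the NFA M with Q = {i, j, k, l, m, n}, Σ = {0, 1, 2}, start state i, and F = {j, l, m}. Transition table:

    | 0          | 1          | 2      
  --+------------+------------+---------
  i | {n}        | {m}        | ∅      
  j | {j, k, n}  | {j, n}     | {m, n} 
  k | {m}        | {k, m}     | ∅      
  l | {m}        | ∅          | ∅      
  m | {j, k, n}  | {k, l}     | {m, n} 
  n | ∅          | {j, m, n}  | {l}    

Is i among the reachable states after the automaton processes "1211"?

Start in {i}.
Read '1': i→{m}; now {m}.
Read '2': m→{m, n}; now {m, n}.
Read '1': m→{k, l}, n→{j, m, n}; now {j, k, l, m, n}.
Read '1': j→{j, n}, k→{k, m}, l→∅, m→{k, l}, n→{j, m, n}; now {j, k, l, m, n}.
State i is not in {j, k, l, m, n}.

No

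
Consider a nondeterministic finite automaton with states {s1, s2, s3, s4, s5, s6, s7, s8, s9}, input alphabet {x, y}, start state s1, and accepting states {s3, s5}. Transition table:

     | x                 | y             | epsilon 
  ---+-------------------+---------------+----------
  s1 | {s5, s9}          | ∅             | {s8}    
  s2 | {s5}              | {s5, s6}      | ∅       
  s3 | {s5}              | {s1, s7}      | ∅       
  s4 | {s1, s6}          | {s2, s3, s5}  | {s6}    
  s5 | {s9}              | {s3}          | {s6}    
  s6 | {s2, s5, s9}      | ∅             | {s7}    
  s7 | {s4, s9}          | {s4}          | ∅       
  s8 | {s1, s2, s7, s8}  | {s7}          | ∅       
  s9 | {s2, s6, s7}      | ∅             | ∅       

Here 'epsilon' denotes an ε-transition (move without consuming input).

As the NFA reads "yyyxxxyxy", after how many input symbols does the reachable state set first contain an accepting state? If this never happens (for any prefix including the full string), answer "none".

Start: ε-closure({s1}) = {s1, s8}.
Read 'y': {s1, s8} → {s7}.
Read 'y': {s7} → {s4, s6, s7}.
Read 'y': {s4, s6, s7} → {s2, s3, s4, s5, s6, s7}.
None of the earlier sets intersect F, but {s2, s3, s4, s5, s6, s7} does.

3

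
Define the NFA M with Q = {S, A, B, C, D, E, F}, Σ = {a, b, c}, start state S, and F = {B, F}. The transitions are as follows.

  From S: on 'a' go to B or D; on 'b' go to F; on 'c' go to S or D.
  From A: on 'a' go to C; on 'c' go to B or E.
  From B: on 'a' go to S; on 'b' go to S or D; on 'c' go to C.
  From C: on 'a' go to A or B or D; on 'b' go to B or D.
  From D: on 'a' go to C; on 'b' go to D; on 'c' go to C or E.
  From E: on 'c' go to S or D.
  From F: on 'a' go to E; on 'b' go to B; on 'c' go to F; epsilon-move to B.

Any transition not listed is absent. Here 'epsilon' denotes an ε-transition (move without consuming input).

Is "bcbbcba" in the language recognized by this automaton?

Yes

Start in {S}.
Read 'b': S→{F}; union {F}; ε-closure = {B, F}.
Read 'c': B→{C}, F→{F}; union {C, F}; ε-closure = {B, C, F}.
Read 'b': B→{S, D}, C→{B, D}, F→{B}; now {S, B, D}.
Read 'b': S→{F}, B→{S, D}, D→{D}; union {S, D, F}; ε-closure = {S, B, D, F}.
Read 'c': S→{S, D}, B→{C}, D→{C, E}, F→{F}; union {S, C, D, E, F}; ε-closure = {S, B, C, D, E, F}.
Read 'b': S→{F}, B→{S, D}, C→{B, D}, D→{D}, E→∅, F→{B}; now {S, B, D, F}.
Read 'a': S→{B, D}, B→{S}, D→{C}, F→{E}; now {S, B, C, D, E}.
The final set {S, B, C, D, E} contains the accepting state B.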